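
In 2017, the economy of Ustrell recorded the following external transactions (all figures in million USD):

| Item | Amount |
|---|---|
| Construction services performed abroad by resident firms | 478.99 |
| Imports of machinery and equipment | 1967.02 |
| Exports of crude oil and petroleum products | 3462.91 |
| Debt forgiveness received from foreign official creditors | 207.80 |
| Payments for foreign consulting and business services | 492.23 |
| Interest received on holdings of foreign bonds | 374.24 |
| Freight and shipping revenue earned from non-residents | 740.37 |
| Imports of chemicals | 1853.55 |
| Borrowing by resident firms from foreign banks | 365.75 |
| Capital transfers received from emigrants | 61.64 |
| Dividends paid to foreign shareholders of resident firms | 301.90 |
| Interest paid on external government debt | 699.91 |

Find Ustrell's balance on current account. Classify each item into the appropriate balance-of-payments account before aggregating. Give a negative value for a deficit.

Goods: -1967.02 + 3462.91 - 1853.55 = -357.66
Services: 478.99 - 492.23 + 740.37 = 727.13
Primary income: 374.24 - 301.90 - 699.91 = -627.57
Current account = (-357.66) + 727.13 + (-627.57) = -258.10
(Excluded from the current account — capital account: debt forgiveness received from foreign official creditors 207.80, capital transfers received from emigrants 61.64; financial account: borrowing by resident firms from foreign banks 365.75.)

-258.10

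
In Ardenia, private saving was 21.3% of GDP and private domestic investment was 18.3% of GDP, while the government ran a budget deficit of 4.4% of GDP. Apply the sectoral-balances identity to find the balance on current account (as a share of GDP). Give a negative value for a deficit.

-1.4

By the sectoral-balances identity, CA = (S_private - I) + (T - G).
Private balance = 21.3 - 18.3 = 3.0
Government balance (T - G) = -4.4
CA = 3.0 + (-4.4) = -1.4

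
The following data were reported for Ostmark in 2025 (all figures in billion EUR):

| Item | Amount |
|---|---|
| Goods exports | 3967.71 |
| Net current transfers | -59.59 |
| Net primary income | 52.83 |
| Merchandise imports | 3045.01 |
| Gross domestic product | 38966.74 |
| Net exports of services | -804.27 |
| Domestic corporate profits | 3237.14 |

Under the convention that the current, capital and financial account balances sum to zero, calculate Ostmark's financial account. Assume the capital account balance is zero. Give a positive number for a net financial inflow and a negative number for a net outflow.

-111.67

Goods balance = 3967.71 - 3045.01 = 922.70
Services balance = -804.27
Trade balance (goods + services) = 922.70 + (-804.27) = 118.43
Net primary income = 52.83
Net secondary income = -59.59
Current account = 118.43 + 52.83 + (-59.59) = 111.67
Financial account = -(111.67) = -111.67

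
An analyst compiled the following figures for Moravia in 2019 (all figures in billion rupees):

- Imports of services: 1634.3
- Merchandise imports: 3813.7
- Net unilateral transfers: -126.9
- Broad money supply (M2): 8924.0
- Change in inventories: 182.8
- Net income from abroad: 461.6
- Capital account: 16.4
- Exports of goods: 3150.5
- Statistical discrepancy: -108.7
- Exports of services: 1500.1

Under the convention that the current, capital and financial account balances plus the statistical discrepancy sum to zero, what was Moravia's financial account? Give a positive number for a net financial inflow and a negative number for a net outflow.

555.0

Goods balance = 3150.5 - 3813.7 = -663.2
Services balance = 1500.1 - 1634.3 = -134.2
Trade balance (goods + services) = -663.2 + (-134.2) = -797.4
Net primary income = 461.6
Net secondary income = -126.9
Current account = -797.4 + 461.6 + (-126.9) = -462.7
Financial account = -(-462.7 + 16.4 + (-108.7)) = 555.0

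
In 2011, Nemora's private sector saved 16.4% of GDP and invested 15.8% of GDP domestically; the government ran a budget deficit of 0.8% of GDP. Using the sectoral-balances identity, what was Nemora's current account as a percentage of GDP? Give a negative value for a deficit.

By the sectoral-balances identity, CA = (S_private - I) + (T - G).
Private balance = 16.4 - 15.8 = 0.6
Government balance (T - G) = -0.8
CA = 0.6 + (-0.8) = -0.2

-0.2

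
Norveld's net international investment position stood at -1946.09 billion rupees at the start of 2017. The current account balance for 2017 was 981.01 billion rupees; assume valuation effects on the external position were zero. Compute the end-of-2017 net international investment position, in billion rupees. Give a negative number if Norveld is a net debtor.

With no valuation effects, change in NIIP = current account = 981.01
End-of-year NIIP = -1946.09 + 981.01 = -965.08

-965.08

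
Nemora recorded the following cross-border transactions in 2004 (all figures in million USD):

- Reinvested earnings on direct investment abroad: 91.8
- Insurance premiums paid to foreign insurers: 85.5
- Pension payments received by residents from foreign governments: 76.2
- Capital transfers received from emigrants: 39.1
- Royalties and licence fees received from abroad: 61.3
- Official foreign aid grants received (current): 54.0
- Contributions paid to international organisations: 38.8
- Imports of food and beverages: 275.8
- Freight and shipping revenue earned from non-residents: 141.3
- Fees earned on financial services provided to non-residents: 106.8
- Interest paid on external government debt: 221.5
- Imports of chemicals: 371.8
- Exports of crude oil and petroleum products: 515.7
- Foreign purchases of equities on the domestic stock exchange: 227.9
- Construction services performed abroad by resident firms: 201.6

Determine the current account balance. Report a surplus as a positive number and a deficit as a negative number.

Goods: -371.8 - 275.8 + 515.7 = -131.9
Services: 61.3 + 141.3 + 106.8 + 201.6 - 85.5 = 425.5
Primary income: 91.8 - 221.5 = -129.7
Secondary income: 54.0 - 38.8 + 76.2 = 91.4
Current account = (-131.9) + 425.5 + (-129.7) + 91.4 = 255.3
(Excluded from the current account — capital account: capital transfers received from emigrants 39.1; financial account: foreign purchases of equities on the domestic stock exchange 227.9.)

255.3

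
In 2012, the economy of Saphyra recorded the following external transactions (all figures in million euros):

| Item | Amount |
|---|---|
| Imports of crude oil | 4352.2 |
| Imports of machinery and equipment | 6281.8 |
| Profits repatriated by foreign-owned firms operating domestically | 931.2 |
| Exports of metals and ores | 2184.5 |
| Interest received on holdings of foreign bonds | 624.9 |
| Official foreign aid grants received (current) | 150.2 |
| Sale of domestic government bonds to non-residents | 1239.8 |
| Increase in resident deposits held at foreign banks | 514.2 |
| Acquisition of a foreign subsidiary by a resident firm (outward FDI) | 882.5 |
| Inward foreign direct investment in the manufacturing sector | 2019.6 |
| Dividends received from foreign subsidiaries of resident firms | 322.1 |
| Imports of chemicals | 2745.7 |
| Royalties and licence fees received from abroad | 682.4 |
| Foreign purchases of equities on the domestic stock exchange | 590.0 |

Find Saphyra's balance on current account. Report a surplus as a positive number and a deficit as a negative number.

Goods: -6281.8 - 2745.7 + 2184.5 - 4352.2 = -11195.2
Services: 682.4
Primary income: -931.2 + 322.1 + 624.9 = 15.8
Secondary income: 150.2
Current account = (-11195.2) + 682.4 + 15.8 + 150.2 = -10346.8
(Excluded from the current account — financial account: sale of domestic government bonds to non-residents 1239.8, increase in resident deposits held at foreign banks 514.2, acquisition of a foreign subsidiary by a resident firm (outward FDI) 882.5, inward foreign direct investment in the manufacturing sector 2019.6, foreign purchases of equities on the domestic stock exchange 590.0.)

-10346.8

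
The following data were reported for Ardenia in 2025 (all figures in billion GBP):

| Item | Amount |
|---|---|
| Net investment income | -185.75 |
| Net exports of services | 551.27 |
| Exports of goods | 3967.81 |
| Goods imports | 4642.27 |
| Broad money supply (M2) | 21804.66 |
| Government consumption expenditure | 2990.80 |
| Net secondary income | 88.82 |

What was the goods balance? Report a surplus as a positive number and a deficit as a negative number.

-674.46

Goods balance = 3967.81 - 4642.27 = -674.46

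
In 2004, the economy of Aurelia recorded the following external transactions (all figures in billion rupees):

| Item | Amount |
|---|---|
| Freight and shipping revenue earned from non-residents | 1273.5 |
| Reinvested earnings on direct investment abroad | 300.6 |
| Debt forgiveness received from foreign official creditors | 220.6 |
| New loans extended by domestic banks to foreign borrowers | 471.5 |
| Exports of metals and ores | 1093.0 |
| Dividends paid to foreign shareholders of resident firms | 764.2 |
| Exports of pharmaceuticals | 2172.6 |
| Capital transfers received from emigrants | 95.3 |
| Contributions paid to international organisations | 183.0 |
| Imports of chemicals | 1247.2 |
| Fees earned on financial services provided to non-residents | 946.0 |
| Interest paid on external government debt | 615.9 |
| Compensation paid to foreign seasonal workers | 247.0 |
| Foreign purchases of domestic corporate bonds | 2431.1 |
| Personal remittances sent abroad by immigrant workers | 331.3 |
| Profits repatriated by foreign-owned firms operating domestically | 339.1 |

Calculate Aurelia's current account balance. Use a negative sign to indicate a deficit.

Goods: 2172.6 - 1247.2 + 1093.0 = 2018.4
Services: 946.0 + 1273.5 = 2219.5
Primary income: -764.2 + 300.6 - 615.9 - 339.1 - 247.0 = -1665.6
Secondary income: -183.0 - 331.3 = -514.3
Current account = 2018.4 + 2219.5 + (-1665.6) + (-514.3) = 2058.0
(Excluded from the current account — capital account: debt forgiveness received from foreign official creditors 220.6, capital transfers received from emigrants 95.3; financial account: new loans extended by domestic banks to foreign borrowers 471.5, foreign purchases of domestic corporate bonds 2431.1.)

2058.0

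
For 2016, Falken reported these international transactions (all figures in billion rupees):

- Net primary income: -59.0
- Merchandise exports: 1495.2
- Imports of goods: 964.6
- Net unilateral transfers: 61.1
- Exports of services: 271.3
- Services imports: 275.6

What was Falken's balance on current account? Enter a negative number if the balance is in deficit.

Goods balance = 1495.2 - 964.6 = 530.6
Services balance = 271.3 - 275.6 = -4.3
Trade balance (goods + services) = 530.6 + (-4.3) = 526.3
Net primary income = -59.0
Net secondary income = 61.1
Current account = 526.3 + (-59.0) + 61.1 = 528.4

528.4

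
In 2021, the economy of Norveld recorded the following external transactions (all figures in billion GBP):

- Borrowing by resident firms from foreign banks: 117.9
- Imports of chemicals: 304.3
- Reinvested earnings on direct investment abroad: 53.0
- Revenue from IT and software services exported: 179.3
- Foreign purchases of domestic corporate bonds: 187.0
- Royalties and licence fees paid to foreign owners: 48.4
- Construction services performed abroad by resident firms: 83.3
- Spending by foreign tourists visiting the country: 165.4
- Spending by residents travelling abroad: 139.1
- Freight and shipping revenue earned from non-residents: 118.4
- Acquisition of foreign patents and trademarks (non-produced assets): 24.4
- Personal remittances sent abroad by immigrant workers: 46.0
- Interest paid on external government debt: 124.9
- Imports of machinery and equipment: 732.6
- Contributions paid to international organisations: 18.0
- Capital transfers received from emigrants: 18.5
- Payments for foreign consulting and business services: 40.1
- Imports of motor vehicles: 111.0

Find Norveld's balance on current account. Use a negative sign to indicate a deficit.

-965.0

Goods: -732.6 - 304.3 - 111.0 = -1147.9
Services: 165.4 + 179.3 - 40.1 + 83.3 - 139.1 + 118.4 - 48.4 = 318.8
Primary income: 53.0 - 124.9 = -71.9
Secondary income: -18.0 - 46.0 = -64.0
Current account = (-1147.9) + 318.8 + (-71.9) + (-64.0) = -965.0
(Excluded from the current account — financial account: borrowing by resident firms from foreign banks 117.9, foreign purchases of domestic corporate bonds 187.0; capital account: acquisition of foreign patents and trademarks (non-produced assets) 24.4, capital transfers received from emigrants 18.5.)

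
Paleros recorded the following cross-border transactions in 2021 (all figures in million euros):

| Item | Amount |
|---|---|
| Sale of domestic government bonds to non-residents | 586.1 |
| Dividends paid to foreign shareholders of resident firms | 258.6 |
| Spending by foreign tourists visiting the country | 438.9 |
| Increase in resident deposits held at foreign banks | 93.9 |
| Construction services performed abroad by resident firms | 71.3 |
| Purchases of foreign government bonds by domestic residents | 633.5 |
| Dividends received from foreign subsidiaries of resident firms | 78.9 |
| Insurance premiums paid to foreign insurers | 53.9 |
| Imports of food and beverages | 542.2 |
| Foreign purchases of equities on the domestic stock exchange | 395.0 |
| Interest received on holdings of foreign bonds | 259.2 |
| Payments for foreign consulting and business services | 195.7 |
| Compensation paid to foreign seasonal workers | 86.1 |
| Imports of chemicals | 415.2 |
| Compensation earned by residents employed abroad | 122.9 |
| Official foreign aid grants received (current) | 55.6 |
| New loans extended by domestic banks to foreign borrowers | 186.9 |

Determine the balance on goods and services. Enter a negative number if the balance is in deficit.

Goods: -542.2 - 415.2 = -957.4
Services: -53.9 - 195.7 + 71.3 + 438.9 = 260.6
Trade balance = -957.4 + 260.6 = -696.8
(Excluded from the trade balance — financial account: sale of domestic government bonds to non-residents 586.1, increase in resident deposits held at foreign banks 93.9, purchases of foreign government bonds by domestic residents 633.5, foreign purchases of equities on the domestic stock exchange 395.0, new loans extended by domestic banks to foreign borrowers 186.9; primary income: dividends paid to foreign shareholders of resident firms 258.6, dividends received from foreign subsidiaries of resident firms 78.9, interest received on holdings of foreign bonds 259.2, compensation paid to foreign seasonal workers 86.1, compensation earned by residents employed abroad 122.9; secondary income: official foreign aid grants received (current) 55.6.)

-696.8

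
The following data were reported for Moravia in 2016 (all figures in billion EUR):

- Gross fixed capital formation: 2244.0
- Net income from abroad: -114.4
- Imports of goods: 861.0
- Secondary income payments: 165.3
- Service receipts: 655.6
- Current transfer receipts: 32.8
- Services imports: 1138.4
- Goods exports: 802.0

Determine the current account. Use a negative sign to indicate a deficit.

Goods balance = 802.0 - 861.0 = -59.0
Services balance = 655.6 - 1138.4 = -482.8
Trade balance (goods + services) = -59.0 + (-482.8) = -541.8
Net primary income = -114.4
Net secondary income = 32.8 - 165.3 = -132.5
Current account = -541.8 + (-114.4) + (-132.5) = -788.7

-788.7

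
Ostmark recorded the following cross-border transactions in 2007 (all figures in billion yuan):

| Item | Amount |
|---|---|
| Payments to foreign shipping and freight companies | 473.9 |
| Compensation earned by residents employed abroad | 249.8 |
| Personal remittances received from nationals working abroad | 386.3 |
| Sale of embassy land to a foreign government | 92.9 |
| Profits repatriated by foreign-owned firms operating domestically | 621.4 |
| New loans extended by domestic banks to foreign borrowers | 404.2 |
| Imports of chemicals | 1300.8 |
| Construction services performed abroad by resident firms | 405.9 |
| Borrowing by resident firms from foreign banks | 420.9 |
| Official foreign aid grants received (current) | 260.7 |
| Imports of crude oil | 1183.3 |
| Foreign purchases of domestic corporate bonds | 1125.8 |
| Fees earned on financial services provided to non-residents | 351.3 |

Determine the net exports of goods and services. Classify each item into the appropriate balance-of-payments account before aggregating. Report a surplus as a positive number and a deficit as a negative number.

-2200.8

Goods: -1183.3 - 1300.8 = -2484.1
Services: 351.3 - 473.9 + 405.9 = 283.3
Trade balance = -2484.1 + 283.3 = -2200.8
(Excluded from the trade balance — primary income: compensation earned by residents employed abroad 249.8, profits repatriated by foreign-owned firms operating domestically 621.4; secondary income: personal remittances received from nationals working abroad 386.3, official foreign aid grants received (current) 260.7; capital account: sale of embassy land to a foreign government 92.9; financial account: new loans extended by domestic banks to foreign borrowers 404.2, borrowing by resident firms from foreign banks 420.9, foreign purchases of domestic corporate bonds 1125.8.)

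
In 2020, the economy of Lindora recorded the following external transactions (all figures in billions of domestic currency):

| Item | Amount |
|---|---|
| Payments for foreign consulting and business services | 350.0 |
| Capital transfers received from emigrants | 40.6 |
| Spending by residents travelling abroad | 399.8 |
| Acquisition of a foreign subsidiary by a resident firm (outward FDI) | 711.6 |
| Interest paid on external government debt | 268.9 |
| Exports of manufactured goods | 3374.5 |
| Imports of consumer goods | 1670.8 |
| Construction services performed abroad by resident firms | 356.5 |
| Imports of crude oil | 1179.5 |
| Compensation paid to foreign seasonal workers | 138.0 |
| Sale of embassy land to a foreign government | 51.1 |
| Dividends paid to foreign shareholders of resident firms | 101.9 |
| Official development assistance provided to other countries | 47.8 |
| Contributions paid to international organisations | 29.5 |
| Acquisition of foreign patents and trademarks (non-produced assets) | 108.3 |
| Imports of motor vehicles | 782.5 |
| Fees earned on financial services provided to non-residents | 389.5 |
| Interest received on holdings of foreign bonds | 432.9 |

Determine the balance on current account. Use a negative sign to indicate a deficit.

Goods: -1670.8 - 1179.5 + 3374.5 - 782.5 = -258.3
Services: -399.8 - 350.0 + 389.5 + 356.5 = -3.8
Primary income: -268.9 + 432.9 - 138.0 - 101.9 = -75.9
Secondary income: -47.8 - 29.5 = -77.3
Current account = (-258.3) + (-3.8) + (-75.9) + (-77.3) = -415.3
(Excluded from the current account — capital account: capital transfers received from emigrants 40.6, sale of embassy land to a foreign government 51.1, acquisition of foreign patents and trademarks (non-produced assets) 108.3; financial account: acquisition of a foreign subsidiary by a resident firm (outward FDI) 711.6.)

-415.3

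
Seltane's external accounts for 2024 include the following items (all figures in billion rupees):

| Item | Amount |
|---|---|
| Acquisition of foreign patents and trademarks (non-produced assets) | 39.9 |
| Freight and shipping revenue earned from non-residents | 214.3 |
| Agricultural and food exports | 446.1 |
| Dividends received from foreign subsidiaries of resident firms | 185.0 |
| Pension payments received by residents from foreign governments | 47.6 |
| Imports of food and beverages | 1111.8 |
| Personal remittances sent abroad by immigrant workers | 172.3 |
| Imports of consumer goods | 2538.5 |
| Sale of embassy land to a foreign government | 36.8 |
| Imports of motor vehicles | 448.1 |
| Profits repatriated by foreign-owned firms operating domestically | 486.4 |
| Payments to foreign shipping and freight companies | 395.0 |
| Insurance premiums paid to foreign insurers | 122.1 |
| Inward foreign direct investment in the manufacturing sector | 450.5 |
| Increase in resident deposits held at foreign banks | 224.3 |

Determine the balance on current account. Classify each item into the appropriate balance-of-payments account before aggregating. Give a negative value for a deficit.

Goods: -2538.5 + 446.1 - 1111.8 - 448.1 = -3652.3
Services: -395.0 + 214.3 - 122.1 = -302.8
Primary income: -486.4 + 185.0 = -301.4
Secondary income: 47.6 - 172.3 = -124.7
Current account = (-3652.3) + (-302.8) + (-301.4) + (-124.7) = -4381.2
(Excluded from the current account — capital account: acquisition of foreign patents and trademarks (non-produced assets) 39.9, sale of embassy land to a foreign government 36.8; financial account: inward foreign direct investment in the manufacturing sector 450.5, increase in resident deposits held at foreign banks 224.3.)

-4381.2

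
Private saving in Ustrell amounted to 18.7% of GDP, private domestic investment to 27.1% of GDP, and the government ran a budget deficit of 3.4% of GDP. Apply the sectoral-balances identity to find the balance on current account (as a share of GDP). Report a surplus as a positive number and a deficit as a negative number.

-11.8

By the sectoral-balances identity, CA = (S_private - I) + (T - G).
Private balance = 18.7 - 27.1 = -8.4
Government balance (T - G) = -3.4
CA = -8.4 + (-3.4) = -11.8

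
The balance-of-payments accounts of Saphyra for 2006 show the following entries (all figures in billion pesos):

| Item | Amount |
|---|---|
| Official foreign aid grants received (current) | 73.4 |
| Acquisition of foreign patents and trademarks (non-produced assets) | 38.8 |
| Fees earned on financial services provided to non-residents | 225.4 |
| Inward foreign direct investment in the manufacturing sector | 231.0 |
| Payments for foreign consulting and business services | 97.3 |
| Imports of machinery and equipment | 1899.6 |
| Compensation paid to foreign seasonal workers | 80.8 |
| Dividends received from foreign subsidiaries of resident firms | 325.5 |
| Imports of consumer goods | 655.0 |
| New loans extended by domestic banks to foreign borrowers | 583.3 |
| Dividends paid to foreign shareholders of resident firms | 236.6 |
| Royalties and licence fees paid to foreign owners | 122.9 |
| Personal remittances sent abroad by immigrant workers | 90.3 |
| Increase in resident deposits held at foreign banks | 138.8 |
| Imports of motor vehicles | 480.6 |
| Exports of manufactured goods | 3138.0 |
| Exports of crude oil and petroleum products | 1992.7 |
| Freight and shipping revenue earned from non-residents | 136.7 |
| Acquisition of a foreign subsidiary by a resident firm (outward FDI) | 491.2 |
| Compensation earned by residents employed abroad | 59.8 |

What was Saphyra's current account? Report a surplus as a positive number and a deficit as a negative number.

Goods: 3138.0 + 1992.7 - 655.0 - 480.6 - 1899.6 = 2095.5
Services: -97.3 - 122.9 + 136.7 + 225.4 = 141.9
Primary income: 59.8 + 325.5 - 236.6 - 80.8 = 67.9
Secondary income: 73.4 - 90.3 = -16.9
Current account = 2095.5 + 141.9 + 67.9 + (-16.9) = 2288.4
(Excluded from the current account — capital account: acquisition of foreign patents and trademarks (non-produced assets) 38.8; financial account: inward foreign direct investment in the manufacturing sector 231.0, new loans extended by domestic banks to foreign borrowers 583.3, increase in resident deposits held at foreign banks 138.8, acquisition of a foreign subsidiary by a resident firm (outward FDI) 491.2.)

2288.4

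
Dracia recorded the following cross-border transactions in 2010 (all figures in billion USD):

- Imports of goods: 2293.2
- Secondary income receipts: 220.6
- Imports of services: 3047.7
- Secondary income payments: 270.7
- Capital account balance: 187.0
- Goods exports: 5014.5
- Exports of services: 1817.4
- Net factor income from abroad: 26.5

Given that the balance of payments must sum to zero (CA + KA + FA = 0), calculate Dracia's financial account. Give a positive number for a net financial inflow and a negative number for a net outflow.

Goods balance = 5014.5 - 2293.2 = 2721.3
Services balance = 1817.4 - 3047.7 = -1230.3
Trade balance (goods + services) = 2721.3 + (-1230.3) = 1491.0
Net primary income = 26.5
Net secondary income = 220.6 - 270.7 = -50.1
Current account = 1491.0 + 26.5 + (-50.1) = 1467.4
Financial account = -(1467.4 + 187.0) = -1654.4

-1654.4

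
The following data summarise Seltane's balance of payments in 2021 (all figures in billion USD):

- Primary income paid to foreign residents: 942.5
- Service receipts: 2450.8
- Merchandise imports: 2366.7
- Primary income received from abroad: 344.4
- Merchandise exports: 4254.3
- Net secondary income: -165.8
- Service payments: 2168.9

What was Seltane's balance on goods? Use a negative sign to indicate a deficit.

1887.6

Goods balance = 4254.3 - 2366.7 = 1887.6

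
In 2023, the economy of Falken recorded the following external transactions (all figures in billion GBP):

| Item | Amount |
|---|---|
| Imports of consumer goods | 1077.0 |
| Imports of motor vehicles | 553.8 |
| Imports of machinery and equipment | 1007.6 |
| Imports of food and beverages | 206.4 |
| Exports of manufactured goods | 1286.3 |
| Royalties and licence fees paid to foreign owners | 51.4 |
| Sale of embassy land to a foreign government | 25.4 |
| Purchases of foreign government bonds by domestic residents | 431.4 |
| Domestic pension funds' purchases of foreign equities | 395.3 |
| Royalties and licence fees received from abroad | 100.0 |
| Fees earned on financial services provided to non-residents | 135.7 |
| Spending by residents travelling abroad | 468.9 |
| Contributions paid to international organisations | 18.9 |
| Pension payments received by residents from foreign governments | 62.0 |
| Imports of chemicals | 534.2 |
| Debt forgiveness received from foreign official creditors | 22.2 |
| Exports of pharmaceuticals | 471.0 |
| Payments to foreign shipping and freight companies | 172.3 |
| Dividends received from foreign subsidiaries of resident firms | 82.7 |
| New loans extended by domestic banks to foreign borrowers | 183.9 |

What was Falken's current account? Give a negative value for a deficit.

-1952.8

Goods: -206.4 + 1286.3 - 534.2 - 553.8 - 1007.6 - 1077.0 + 471.0 = -1621.7
Services: -51.4 - 468.9 + 100.0 + 135.7 - 172.3 = -456.9
Primary income: 82.7
Secondary income: -18.9 + 62.0 = 43.1
Current account = (-1621.7) + (-456.9) + 82.7 + 43.1 = -1952.8
(Excluded from the current account — capital account: sale of embassy land to a foreign government 25.4, debt forgiveness received from foreign official creditors 22.2; financial account: purchases of foreign government bonds by domestic residents 431.4, domestic pension funds' purchases of foreign equities 395.3, new loans extended by domestic banks to foreign borrowers 183.9.)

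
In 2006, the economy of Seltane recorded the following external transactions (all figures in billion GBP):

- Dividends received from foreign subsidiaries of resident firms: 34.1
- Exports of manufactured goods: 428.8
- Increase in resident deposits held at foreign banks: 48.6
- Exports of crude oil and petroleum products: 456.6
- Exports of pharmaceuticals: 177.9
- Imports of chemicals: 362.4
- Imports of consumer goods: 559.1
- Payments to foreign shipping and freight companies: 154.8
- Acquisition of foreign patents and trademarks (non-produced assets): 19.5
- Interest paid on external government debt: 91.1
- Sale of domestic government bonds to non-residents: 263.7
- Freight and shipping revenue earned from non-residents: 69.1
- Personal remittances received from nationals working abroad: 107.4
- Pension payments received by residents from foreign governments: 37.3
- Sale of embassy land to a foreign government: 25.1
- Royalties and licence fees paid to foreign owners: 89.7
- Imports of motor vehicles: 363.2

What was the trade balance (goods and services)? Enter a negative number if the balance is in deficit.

-396.8

Goods: -363.2 + 456.6 - 559.1 + 177.9 + 428.8 - 362.4 = -221.4
Services: -154.8 - 89.7 + 69.1 = -175.4
Trade balance = -221.4 + (-175.4) = -396.8
(Excluded from the trade balance — primary income: dividends received from foreign subsidiaries of resident firms 34.1, interest paid on external government debt 91.1; financial account: increase in resident deposits held at foreign banks 48.6, sale of domestic government bonds to non-residents 263.7; capital account: acquisition of foreign patents and trademarks (non-produced assets) 19.5, sale of embassy land to a foreign government 25.1; secondary income: personal remittances received from nationals working abroad 107.4, pension payments received by residents from foreign governments 37.3.)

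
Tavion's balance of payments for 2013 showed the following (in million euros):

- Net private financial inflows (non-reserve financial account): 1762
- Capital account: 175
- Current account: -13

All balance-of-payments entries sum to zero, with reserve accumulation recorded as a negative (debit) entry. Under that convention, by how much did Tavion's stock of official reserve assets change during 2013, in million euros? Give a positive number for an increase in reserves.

Official reserve transactions balance = -((-13) + 175 + 1762) = -1924
An accumulation of reserves is recorded as a debit (negative entry), so the change in the stock of reserves is the negative of that balance.
Change in official reserves = -(-1924) = 1924

1924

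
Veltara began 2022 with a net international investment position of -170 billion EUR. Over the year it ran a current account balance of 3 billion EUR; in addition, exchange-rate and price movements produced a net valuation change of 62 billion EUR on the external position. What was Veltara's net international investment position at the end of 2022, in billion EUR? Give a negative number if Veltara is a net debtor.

Change in NIIP = current account + net valuation change = 3 + 62 = 65
End-of-year NIIP = -170 + 65 = -105

-105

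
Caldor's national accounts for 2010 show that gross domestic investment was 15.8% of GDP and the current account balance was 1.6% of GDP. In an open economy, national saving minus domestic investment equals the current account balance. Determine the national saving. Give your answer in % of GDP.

S - I = CA (net lending to the rest of the world).
S = I + CA = 15.8 + 1.6 = 17.4

17.4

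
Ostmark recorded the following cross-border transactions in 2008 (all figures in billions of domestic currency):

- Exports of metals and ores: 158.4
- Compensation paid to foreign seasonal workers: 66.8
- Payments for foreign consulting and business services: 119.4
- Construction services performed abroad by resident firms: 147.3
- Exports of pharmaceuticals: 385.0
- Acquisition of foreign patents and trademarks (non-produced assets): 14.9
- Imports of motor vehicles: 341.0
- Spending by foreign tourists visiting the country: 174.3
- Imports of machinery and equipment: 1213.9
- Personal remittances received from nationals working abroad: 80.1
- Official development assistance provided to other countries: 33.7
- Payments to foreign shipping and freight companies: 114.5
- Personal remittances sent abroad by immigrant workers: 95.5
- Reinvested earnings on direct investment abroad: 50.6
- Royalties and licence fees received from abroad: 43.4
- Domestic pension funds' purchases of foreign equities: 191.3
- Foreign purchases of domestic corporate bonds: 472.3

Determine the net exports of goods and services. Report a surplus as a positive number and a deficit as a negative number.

Goods: 385.0 - 1213.9 - 341.0 + 158.4 = -1011.5
Services: -114.5 - 119.4 + 43.4 + 147.3 + 174.3 = 131.1
Trade balance = -1011.5 + 131.1 = -880.4
(Excluded from the trade balance — primary income: compensation paid to foreign seasonal workers 66.8, reinvested earnings on direct investment abroad 50.6; capital account: acquisition of foreign patents and trademarks (non-produced assets) 14.9; secondary income: personal remittances received from nationals working abroad 80.1, official development assistance provided to other countries 33.7, personal remittances sent abroad by immigrant workers 95.5; financial account: domestic pension funds' purchases of foreign equities 191.3, foreign purchases of domestic corporate bonds 472.3.)

-880.4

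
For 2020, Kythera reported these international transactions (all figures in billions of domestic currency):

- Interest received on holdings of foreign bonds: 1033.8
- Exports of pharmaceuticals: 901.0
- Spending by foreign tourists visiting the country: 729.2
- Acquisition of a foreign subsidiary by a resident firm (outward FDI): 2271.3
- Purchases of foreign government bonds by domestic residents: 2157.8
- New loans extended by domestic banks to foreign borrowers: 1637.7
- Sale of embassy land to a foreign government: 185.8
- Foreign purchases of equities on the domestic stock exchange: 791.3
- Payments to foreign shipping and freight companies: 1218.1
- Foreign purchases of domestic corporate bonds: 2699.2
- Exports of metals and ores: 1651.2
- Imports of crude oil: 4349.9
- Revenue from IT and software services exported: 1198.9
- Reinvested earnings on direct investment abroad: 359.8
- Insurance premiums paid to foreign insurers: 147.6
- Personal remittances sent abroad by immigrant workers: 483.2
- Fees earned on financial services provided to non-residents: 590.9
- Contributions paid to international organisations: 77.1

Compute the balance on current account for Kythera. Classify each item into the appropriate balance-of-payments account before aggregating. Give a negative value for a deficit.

188.9

Goods: 901.0 + 1651.2 - 4349.9 = -1797.7
Services: 590.9 + 1198.9 + 729.2 - 1218.1 - 147.6 = 1153.3
Primary income: 359.8 + 1033.8 = 1393.6
Secondary income: -483.2 - 77.1 = -560.3
Current account = (-1797.7) + 1153.3 + 1393.6 + (-560.3) = 188.9
(Excluded from the current account — financial account: acquisition of a foreign subsidiary by a resident firm (outward FDI) 2271.3, purchases of foreign government bonds by domestic residents 2157.8, new loans extended by domestic banks to foreign borrowers 1637.7, foreign purchases of equities on the domestic stock exchange 791.3, foreign purchases of domestic corporate bonds 2699.2; capital account: sale of embassy land to a foreign government 185.8.)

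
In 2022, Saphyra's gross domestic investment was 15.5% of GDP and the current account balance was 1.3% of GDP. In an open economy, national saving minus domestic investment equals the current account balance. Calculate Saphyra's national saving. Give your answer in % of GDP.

S = I + CA = 15.5 + 1.3 = 16.8

16.8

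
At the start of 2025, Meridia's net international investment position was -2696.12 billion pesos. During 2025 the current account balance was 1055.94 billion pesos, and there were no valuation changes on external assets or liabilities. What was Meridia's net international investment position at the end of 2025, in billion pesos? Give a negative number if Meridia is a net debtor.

-1640.18

With no valuation effects, change in NIIP = current account = 1055.94
End-of-year NIIP = -2696.12 + 1055.94 = -1640.18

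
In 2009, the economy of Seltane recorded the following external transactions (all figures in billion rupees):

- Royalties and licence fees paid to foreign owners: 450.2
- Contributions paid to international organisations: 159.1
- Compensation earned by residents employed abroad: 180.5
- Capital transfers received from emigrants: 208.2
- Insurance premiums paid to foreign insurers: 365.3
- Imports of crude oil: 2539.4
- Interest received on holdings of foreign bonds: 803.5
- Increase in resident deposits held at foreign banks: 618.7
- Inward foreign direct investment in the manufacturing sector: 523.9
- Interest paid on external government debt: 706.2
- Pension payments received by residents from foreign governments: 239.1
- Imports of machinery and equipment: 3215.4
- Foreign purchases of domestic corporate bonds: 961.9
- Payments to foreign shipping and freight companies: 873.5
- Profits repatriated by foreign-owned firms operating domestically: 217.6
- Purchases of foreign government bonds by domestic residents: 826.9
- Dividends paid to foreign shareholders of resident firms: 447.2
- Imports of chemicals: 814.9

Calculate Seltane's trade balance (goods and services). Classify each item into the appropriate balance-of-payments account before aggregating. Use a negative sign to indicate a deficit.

-8258.7

Goods: -2539.4 - 814.9 - 3215.4 = -6569.7
Services: -873.5 - 450.2 - 365.3 = -1689.0
Trade balance = -6569.7 + (-1689.0) = -8258.7
(Excluded from the trade balance — secondary income: contributions paid to international organisations 159.1, pension payments received by residents from foreign governments 239.1; primary income: compensation earned by residents employed abroad 180.5, interest received on holdings of foreign bonds 803.5, interest paid on external government debt 706.2, profits repatriated by foreign-owned firms operating domestically 217.6, dividends paid to foreign shareholders of resident firms 447.2; capital account: capital transfers received from emigrants 208.2; financial account: increase in resident deposits held at foreign banks 618.7, inward foreign direct investment in the manufacturing sector 523.9, foreign purchases of domestic corporate bonds 961.9, purchases of foreign government bonds by domestic residents 826.9.)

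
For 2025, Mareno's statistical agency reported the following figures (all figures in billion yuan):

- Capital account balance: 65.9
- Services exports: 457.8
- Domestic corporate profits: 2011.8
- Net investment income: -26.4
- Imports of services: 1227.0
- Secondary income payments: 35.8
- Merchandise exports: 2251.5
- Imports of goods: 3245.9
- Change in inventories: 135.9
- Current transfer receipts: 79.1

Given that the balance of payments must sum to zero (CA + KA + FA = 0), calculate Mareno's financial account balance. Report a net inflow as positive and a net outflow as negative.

1680.8

Goods balance = 2251.5 - 3245.9 = -994.4
Services balance = 457.8 - 1227.0 = -769.2
Trade balance (goods + services) = -994.4 + (-769.2) = -1763.6
Net primary income = -26.4
Net secondary income = 79.1 - 35.8 = 43.3
Current account = -1763.6 + (-26.4) + 43.3 = -1746.7
Financial account = -(-1746.7 + 65.9) = 1680.8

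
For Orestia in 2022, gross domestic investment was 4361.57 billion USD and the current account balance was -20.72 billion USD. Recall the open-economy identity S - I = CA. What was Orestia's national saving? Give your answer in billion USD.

S = I + CA = 4361.57 + (-20.72) = 4340.85

4340.85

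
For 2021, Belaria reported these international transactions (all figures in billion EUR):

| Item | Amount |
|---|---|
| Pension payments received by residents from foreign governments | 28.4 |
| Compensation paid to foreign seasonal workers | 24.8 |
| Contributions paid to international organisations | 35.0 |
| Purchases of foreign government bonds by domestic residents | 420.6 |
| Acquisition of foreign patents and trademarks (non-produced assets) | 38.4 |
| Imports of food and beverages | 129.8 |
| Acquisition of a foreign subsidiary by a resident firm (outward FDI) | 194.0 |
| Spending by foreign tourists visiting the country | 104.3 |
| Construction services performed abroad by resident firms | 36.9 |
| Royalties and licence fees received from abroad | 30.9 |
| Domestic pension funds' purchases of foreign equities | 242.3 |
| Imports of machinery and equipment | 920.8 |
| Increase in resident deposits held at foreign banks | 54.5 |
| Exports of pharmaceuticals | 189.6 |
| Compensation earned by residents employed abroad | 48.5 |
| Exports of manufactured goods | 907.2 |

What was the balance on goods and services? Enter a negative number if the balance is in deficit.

Goods: 189.6 - 129.8 + 907.2 - 920.8 = 46.2
Services: 104.3 + 36.9 + 30.9 = 172.1
Trade balance = 46.2 + 172.1 = 218.3
(Excluded from the trade balance — secondary income: pension payments received by residents from foreign governments 28.4, contributions paid to international organisations 35.0; primary income: compensation paid to foreign seasonal workers 24.8, compensation earned by residents employed abroad 48.5; financial account: purchases of foreign government bonds by domestic residents 420.6, acquisition of a foreign subsidiary by a resident firm (outward FDI) 194.0, domestic pension funds' purchases of foreign equities 242.3, increase in resident deposits held at foreign banks 54.5; capital account: acquisition of foreign patents and trademarks (non-produced assets) 38.4.)

218.3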